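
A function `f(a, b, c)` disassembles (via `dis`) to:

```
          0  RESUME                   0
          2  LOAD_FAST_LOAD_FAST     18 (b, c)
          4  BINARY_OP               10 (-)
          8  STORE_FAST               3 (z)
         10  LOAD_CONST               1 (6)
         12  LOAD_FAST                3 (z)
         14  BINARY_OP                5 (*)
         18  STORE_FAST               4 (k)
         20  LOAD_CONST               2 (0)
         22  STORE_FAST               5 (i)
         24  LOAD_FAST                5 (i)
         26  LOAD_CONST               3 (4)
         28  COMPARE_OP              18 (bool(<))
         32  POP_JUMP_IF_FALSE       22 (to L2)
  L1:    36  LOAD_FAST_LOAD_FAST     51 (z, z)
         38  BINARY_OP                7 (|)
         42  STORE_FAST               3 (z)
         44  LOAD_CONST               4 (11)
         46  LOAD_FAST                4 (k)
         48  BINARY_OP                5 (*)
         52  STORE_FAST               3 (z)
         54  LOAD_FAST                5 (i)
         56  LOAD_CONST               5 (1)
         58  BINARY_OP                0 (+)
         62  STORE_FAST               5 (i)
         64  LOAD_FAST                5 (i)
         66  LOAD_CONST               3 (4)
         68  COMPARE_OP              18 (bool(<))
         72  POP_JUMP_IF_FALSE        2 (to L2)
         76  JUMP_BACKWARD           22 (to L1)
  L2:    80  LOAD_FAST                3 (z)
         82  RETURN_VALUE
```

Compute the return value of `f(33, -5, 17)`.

LOAD_FAST_LOAD_FAST b,c → push -5,17
BINARY_OP - → -5 - 17 = -22
STORE_FAST z → z=-22
LOAD_CONST → push 6
LOAD_FAST z → push -22
BINARY_OP * → 6 * -22 = -132
STORE_FAST k → k=-132
LOAD_CONST → push 0
STORE_FAST i → i=0
LOAD_FAST i → push 0
LOAD_CONST → push 4
COMPARE_OP bool(<) → 0 vs 4 = True
POP_JUMP_IF_FALSE → pop True; no jump
LOAD_FAST_LOAD_FAST z,z → push -22,-22
BINARY_OP | → -22 | -22 = -22
STORE_FAST z → z=-22
LOAD_CONST → push 11
LOAD_FAST k → push -132
BINARY_OP * → 11 * -132 = -1452
STORE_FAST z → z=-1452
LOAD_FAST i → push 0
LOAD_CONST → push 1
BINARY_OP + → 0 + 1 = 1
STORE_FAST i → i=1
LOAD_FAST i → push 1
LOAD_CONST → push 4
COMPARE_OP bool(<) → 1 vs 4 = True
POP_JUMP_IF_FALSE → pop True; no jump
LOAD_FAST_LOAD_FAST z,z → push -1452,-1452
BINARY_OP | → -1452 | -1452 = -1452
STORE_FAST z → z=-1452
LOAD_CONST → push 11
LOAD_FAST k → push -132
BINARY_OP * → 11 * -132 = -1452
STORE_FAST z → z=-1452
LOAD_FAST i → push 1
LOAD_CONST → push 1
BINARY_OP + → 1 + 1 = 2
STORE_FAST i → i=2
LOAD_FAST i → push 2
LOAD_CONST → push 4
COMPARE_OP bool(<) → 2 vs 4 = True
POP_JUMP_IF_FALSE → pop True; no jump
LOAD_FAST_LOAD_FAST z,z → push -1452,-1452
BINARY_OP | → -1452 | -1452 = -1452
STORE_FAST z → z=-1452
LOAD_CONST → push 11
LOAD_FAST k → push -132
BINARY_OP * → 11 * -132 = -1452
STORE_FAST z → z=-1452
LOAD_FAST i → push 2
LOAD_CONST → push 1
BINARY_OP + → 2 + 1 = 3
STORE_FAST i → i=3
LOAD_FAST i → push 3
LOAD_CONST → push 4
COMPARE_OP bool(<) → 3 vs 4 = True
POP_JUMP_IF_FALSE → pop True; no jump
LOAD_FAST_LOAD_FAST z,z → push -1452,-1452
BINARY_OP | → -1452 | -1452 = -1452
STORE_FAST z → z=-1452
LOAD_CONST → push 11
LOAD_FAST k → push -132
BINARY_OP * → 11 * -132 = -1452
STORE_FAST z → z=-1452
LOAD_FAST i → push 3
LOAD_CONST → push 1
BINARY_OP + → 3 + 1 = 4
STORE_FAST i → i=4
LOAD_FAST i → push 4
LOAD_CONST → push 4
COMPARE_OP bool(<) → 4 vs 4 = False
POP_JUMP_IF_FALSE → pop False; jump
LOAD_FAST z → push -1452
RETURN_VALUE → return -1452.

-1452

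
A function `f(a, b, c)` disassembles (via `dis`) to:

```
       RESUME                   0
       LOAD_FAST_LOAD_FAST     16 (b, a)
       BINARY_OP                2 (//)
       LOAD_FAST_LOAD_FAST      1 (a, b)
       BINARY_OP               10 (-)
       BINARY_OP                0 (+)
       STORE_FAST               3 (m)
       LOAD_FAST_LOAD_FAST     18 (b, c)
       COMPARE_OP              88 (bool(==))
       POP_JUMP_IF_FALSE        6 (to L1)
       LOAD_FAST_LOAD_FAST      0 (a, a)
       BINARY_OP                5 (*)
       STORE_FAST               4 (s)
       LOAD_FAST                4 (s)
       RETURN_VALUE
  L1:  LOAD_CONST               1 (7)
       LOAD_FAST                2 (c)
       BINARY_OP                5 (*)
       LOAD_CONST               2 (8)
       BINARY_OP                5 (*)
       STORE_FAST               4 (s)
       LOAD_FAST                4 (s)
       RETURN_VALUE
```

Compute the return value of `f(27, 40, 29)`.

1624

LOAD_FAST_LOAD_FAST b,a → push 40,27. Stack: [40, 27]
BINARY_OP // → 40 // 27 = 1. Stack: [1]
LOAD_FAST_LOAD_FAST a,b → push 27,40. Stack: [1, 27, 40]
BINARY_OP - → 27 - 40 = -13. Stack: [1, -13]
BINARY_OP + → 1 + -13 = -12. Stack: [-12]
STORE_FAST m → m=-12. Stack: []
LOAD_FAST_LOAD_FAST b,c → push 40,29. Stack: [40, 29]
COMPARE_OP bool(==) → 40 vs 29 = False. Stack: [False]
POP_JUMP_IF_FALSE → pop False; jump. Stack: []
LOAD_CONST → push 7. Stack: [7]
LOAD_FAST c → push 29. Stack: [7, 29]
BINARY_OP * → 7 * 29 = 203. Stack: [203]
LOAD_CONST → push 8. Stack: [203, 8]
BINARY_OP * → 203 * 8 = 1624. Stack: [1624]
STORE_FAST s → s=1624. Stack: []
LOAD_FAST s → push 1624. Stack: [1624]
RETURN_VALUE → return 1624.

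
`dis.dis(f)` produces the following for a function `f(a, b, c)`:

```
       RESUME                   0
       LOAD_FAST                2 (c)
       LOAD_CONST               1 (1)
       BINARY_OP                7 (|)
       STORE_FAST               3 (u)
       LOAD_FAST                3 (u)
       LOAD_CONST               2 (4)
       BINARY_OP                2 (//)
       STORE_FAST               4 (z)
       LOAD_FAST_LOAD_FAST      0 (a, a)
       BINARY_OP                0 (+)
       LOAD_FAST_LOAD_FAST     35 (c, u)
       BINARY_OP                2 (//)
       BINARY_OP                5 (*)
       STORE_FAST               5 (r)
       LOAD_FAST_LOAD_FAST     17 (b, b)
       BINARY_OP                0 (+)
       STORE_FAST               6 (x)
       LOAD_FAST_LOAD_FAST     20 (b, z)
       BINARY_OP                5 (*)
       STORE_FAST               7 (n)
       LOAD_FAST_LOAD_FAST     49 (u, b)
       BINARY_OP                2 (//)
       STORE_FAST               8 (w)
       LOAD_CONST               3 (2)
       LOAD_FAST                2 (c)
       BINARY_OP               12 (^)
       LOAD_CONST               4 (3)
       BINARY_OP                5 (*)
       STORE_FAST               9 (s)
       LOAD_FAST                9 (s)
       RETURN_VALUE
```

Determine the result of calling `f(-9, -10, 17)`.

LOAD_FAST c → push 17. Stack: [17]
LOAD_CONST → push 1. Stack: [17, 1]
BINARY_OP | → 17 | 1 = 17. Stack: [17]
STORE_FAST u → u=17. Stack: []
LOAD_FAST u → push 17. Stack: [17]
LOAD_CONST → push 4. Stack: [17, 4]
BINARY_OP // → 17 // 4 = 4. Stack: [4]
STORE_FAST z → z=4. Stack: []
LOAD_FAST_LOAD_FAST a,a → push -9,-9. Stack: [-9, -9]
BINARY_OP + → -9 + -9 = -18. Stack: [-18]
LOAD_FAST_LOAD_FAST c,u → push 17,17. Stack: [-18, 17, 17]
BINARY_OP // → 17 // 17 = 1. Stack: [-18, 1]
BINARY_OP * → -18 * 1 = -18. Stack: [-18]
STORE_FAST r → r=-18. Stack: []
LOAD_FAST_LOAD_FAST b,b → push -10,-10. Stack: [-10, -10]
BINARY_OP + → -10 + -10 = -20. Stack: [-20]
STORE_FAST x → x=-20. Stack: []
LOAD_FAST_LOAD_FAST b,z → push -10,4. Stack: [-10, 4]
BINARY_OP * → -10 * 4 = -40. Stack: [-40]
STORE_FAST n → n=-40. Stack: []
LOAD_FAST_LOAD_FAST u,b → push 17,-10. Stack: [17, -10]
BINARY_OP // → 17 // -10 = -2. Stack: [-2]
STORE_FAST w → w=-2. Stack: []
LOAD_CONST → push 2. Stack: [2]
LOAD_FAST c → push 17. Stack: [2, 17]
BINARY_OP ^ → 2 ^ 17 = 19. Stack: [19]
LOAD_CONST → push 3. Stack: [19, 3]
BINARY_OP * → 19 * 3 = 57. Stack: [57]
STORE_FAST s → s=57. Stack: []
LOAD_FAST s → push 57. Stack: [57]
RETURN_VALUE → return 57.

57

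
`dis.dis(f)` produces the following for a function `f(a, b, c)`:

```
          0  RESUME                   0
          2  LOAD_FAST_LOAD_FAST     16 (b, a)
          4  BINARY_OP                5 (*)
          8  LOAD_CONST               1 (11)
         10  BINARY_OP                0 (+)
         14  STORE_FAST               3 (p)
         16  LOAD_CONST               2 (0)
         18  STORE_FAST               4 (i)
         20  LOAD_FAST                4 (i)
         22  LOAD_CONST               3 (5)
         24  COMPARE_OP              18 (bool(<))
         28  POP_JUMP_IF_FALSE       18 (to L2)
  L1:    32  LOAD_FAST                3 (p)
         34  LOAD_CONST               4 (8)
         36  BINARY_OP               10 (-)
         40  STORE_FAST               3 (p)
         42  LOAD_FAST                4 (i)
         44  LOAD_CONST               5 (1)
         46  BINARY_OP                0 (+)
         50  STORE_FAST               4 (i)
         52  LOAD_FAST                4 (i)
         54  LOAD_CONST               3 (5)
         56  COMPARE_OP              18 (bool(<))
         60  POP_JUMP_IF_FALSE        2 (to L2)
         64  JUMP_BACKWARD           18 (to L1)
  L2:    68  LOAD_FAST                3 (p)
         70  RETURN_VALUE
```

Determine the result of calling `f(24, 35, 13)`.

LOAD_FAST_LOAD_FAST b,a → push 35,24
BINARY_OP * → 35 * 24 = 840
LOAD_CONST → push 11
BINARY_OP + → 840 + 11 = 851
STORE_FAST p → p=851
LOAD_CONST → push 0
STORE_FAST i → i=0
LOAD_FAST i → push 0
LOAD_CONST → push 5
COMPARE_OP bool(<) → 0 vs 5 = True
POP_JUMP_IF_FALSE → pop True; no jump
LOAD_FAST p → push 851
LOAD_CONST → push 8
BINARY_OP - → 851 - 8 = 843
STORE_FAST p → p=843
LOAD_FAST i → push 0
LOAD_CONST → push 1
BINARY_OP + → 0 + 1 = 1
STORE_FAST i → i=1
LOAD_FAST i → push 1
LOAD_CONST → push 5
COMPARE_OP bool(<) → 1 vs 5 = True
POP_JUMP_IF_FALSE → pop True; no jump
LOAD_FAST p → push 843
LOAD_CONST → push 8
BINARY_OP - → 843 - 8 = 835
STORE_FAST p → p=835
LOAD_FAST i → push 1
LOAD_CONST → push 1
BINARY_OP + → 1 + 1 = 2
STORE_FAST i → i=2
LOAD_FAST i → push 2
LOAD_CONST → push 5
COMPARE_OP bool(<) → 2 vs 5 = True
POP_JUMP_IF_FALSE → pop True; no jump
LOAD_FAST p → push 835
LOAD_CONST → push 8
BINARY_OP - → 835 - 8 = 827
STORE_FAST p → p=827
LOAD_FAST i → push 2
LOAD_CONST → push 1
BINARY_OP + → 2 + 1 = 3
STORE_FAST i → i=3
LOAD_FAST i → push 3
LOAD_CONST → push 5
COMPARE_OP bool(<) → 3 vs 5 = True
POP_JUMP_IF_FALSE → pop True; no jump
LOAD_FAST p → push 827
LOAD_CONST → push 8
BINARY_OP - → 827 - 8 = 819
STORE_FAST p → p=819
LOAD_FAST i → push 3
LOAD_CONST → push 1
BINARY_OP + → 3 + 1 = 4
STORE_FAST i → i=4
LOAD_FAST i → push 4
LOAD_CONST → push 5
COMPARE_OP bool(<) → 4 vs 5 = True
POP_JUMP_IF_FALSE → pop True; no jump
LOAD_FAST p → push 819
LOAD_CONST → push 8
BINARY_OP - → 819 - 8 = 811
STORE_FAST p → p=811
LOAD_FAST i → push 4
LOAD_CONST → push 1
BINARY_OP + → 4 + 1 = 5
STORE_FAST i → i=5
LOAD_FAST i → push 5
LOAD_CONST → push 5
COMPARE_OP bool(<) → 5 vs 5 = False
POP_JUMP_IF_FALSE → pop False; jump
LOAD_FAST p → push 811
RETURN_VALUE → return 811.

811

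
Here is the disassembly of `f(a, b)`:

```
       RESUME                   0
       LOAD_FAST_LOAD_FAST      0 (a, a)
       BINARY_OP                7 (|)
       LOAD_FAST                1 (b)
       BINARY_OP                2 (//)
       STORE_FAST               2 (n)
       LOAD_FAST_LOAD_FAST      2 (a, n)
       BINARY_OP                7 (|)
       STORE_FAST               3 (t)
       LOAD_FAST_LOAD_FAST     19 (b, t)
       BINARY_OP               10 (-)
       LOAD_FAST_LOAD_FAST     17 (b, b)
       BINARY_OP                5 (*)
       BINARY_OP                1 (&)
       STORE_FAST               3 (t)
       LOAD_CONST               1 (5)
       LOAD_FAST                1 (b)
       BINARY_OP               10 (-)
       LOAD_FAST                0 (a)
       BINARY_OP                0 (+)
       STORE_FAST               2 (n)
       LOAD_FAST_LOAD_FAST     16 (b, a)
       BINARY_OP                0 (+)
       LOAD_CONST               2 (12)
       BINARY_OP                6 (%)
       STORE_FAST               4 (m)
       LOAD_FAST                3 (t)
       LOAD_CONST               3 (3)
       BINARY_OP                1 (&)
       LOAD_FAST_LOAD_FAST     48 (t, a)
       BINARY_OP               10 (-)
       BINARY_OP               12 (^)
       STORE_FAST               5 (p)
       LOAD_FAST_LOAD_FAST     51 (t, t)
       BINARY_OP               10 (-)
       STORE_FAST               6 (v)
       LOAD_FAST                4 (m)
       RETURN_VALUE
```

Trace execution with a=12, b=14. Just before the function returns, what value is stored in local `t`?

0

LOAD_FAST_LOAD_FAST a,a → push 12,12. Stack: [12, 12]
BINARY_OP | → 12 | 12 = 12. Stack: [12]
LOAD_FAST b → push 14. Stack: [12, 14]
BINARY_OP // → 12 // 14 = 0. Stack: [0]
STORE_FAST n → n=0. Stack: []
LOAD_FAST_LOAD_FAST a,n → push 12,0. Stack: [12, 0]
BINARY_OP | → 12 | 0 = 12. Stack: [12]
STORE_FAST t → t=12. Stack: []
LOAD_FAST_LOAD_FAST b,t → push 14,12. Stack: [14, 12]
BINARY_OP - → 14 - 12 = 2. Stack: [2]
LOAD_FAST_LOAD_FAST b,b → push 14,14. Stack: [2, 14, 14]
BINARY_OP * → 14 * 14 = 196. Stack: [2, 196]
BINARY_OP & → 2 & 196 = 0. Stack: [0]
STORE_FAST t → t=0. Stack: []
LOAD_CONST → push 5. Stack: [5]
LOAD_FAST b → push 14. Stack: [5, 14]
BINARY_OP - → 5 - 14 = -9. Stack: [-9]
LOAD_FAST a → push 12. Stack: [-9, 12]
BINARY_OP + → -9 + 12 = 3. Stack: [3]
STORE_FAST n → n=3. Stack: []
LOAD_FAST_LOAD_FAST b,a → push 14,12. Stack: [14, 12]
BINARY_OP + → 14 + 12 = 26. Stack: [26]
LOAD_CONST → push 12. Stack: [26, 12]
BINARY_OP % → 26 % 12 = 2. Stack: [2]
STORE_FAST m → m=2. Stack: []
LOAD_FAST t → push 0. Stack: [0]
LOAD_CONST → push 3. Stack: [0, 3]
BINARY_OP & → 0 & 3 = 0. Stack: [0]
LOAD_FAST_LOAD_FAST t,a → push 0,12. Stack: [0, 0, 12]
BINARY_OP - → 0 - 12 = -12. Stack: [0, -12]
BINARY_OP ^ → 0 ^ -12 = -12. Stack: [-12]
STORE_FAST p → p=-12. Stack: []
LOAD_FAST_LOAD_FAST t,t → push 0,0. Stack: [0, 0]
BINARY_OP - → 0 - 0 = 0. Stack: [0]
STORE_FAST v → v=0. Stack: []
LOAD_FAST m → push 2. Stack: [2]
RETURN_VALUE → return 2.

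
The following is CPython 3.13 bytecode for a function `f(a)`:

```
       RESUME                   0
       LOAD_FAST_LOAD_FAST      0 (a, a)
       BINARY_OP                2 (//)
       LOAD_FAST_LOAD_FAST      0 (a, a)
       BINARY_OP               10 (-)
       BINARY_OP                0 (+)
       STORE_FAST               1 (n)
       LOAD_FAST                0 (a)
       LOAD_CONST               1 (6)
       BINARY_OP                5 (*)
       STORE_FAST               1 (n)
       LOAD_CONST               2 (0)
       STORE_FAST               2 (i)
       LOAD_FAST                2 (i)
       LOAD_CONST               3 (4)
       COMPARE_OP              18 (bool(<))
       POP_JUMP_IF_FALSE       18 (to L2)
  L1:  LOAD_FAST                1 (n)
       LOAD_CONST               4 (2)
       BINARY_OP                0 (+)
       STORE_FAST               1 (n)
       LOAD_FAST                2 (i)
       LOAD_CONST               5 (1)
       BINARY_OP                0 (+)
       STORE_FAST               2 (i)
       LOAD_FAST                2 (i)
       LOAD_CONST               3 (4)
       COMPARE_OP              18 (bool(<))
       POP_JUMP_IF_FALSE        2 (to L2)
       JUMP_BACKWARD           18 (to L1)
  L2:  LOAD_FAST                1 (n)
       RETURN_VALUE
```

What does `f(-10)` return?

-52

LOAD_FAST_LOAD_FAST a,a → push -10,-10
BINARY_OP // → -10 // -10 = 1
LOAD_FAST_LOAD_FAST a,a → push -10,-10
BINARY_OP - → -10 - -10 = 0
BINARY_OP + → 1 + 0 = 1
STORE_FAST n → n=1
LOAD_FAST a → push -10
LOAD_CONST → push 6
BINARY_OP * → -10 * 6 = -60
STORE_FAST n → n=-60
LOAD_CONST → push 0
STORE_FAST i → i=0
LOAD_FAST i → push 0
LOAD_CONST → push 4
COMPARE_OP bool(<) → 0 vs 4 = True
POP_JUMP_IF_FALSE → pop True; no jump
LOAD_FAST n → push -60
LOAD_CONST → push 2
BINARY_OP + → -60 + 2 = -58
STORE_FAST n → n=-58
LOAD_FAST i → push 0
LOAD_CONST → push 1
BINARY_OP + → 0 + 1 = 1
STORE_FAST i → i=1
LOAD_FAST i → push 1
LOAD_CONST → push 4
COMPARE_OP bool(<) → 1 vs 4 = True
POP_JUMP_IF_FALSE → pop True; no jump
LOAD_FAST n → push -58
LOAD_CONST → push 2
BINARY_OP + → -58 + 2 = -56
STORE_FAST n → n=-56
LOAD_FAST i → push 1
LOAD_CONST → push 1
BINARY_OP + → 1 + 1 = 2
STORE_FAST i → i=2
LOAD_FAST i → push 2
LOAD_CONST → push 4
COMPARE_OP bool(<) → 2 vs 4 = True
POP_JUMP_IF_FALSE → pop True; no jump
LOAD_FAST n → push -56
LOAD_CONST → push 2
BINARY_OP + → -56 + 2 = -54
STORE_FAST n → n=-54
LOAD_FAST i → push 2
LOAD_CONST → push 1
BINARY_OP + → 2 + 1 = 3
STORE_FAST i → i=3
LOAD_FAST i → push 3
LOAD_CONST → push 4
COMPARE_OP bool(<) → 3 vs 4 = True
POP_JUMP_IF_FALSE → pop True; no jump
LOAD_FAST n → push -54
LOAD_CONST → push 2
BINARY_OP + → -54 + 2 = -52
STORE_FAST n → n=-52
LOAD_FAST i → push 3
LOAD_CONST → push 1
BINARY_OP + → 3 + 1 = 4
STORE_FAST i → i=4
LOAD_FAST i → push 4
LOAD_CONST → push 4
COMPARE_OP bool(<) → 4 vs 4 = False
POP_JUMP_IF_FALSE → pop False; jump
LOAD_FAST n → push -52
RETURN_VALUE → return -52.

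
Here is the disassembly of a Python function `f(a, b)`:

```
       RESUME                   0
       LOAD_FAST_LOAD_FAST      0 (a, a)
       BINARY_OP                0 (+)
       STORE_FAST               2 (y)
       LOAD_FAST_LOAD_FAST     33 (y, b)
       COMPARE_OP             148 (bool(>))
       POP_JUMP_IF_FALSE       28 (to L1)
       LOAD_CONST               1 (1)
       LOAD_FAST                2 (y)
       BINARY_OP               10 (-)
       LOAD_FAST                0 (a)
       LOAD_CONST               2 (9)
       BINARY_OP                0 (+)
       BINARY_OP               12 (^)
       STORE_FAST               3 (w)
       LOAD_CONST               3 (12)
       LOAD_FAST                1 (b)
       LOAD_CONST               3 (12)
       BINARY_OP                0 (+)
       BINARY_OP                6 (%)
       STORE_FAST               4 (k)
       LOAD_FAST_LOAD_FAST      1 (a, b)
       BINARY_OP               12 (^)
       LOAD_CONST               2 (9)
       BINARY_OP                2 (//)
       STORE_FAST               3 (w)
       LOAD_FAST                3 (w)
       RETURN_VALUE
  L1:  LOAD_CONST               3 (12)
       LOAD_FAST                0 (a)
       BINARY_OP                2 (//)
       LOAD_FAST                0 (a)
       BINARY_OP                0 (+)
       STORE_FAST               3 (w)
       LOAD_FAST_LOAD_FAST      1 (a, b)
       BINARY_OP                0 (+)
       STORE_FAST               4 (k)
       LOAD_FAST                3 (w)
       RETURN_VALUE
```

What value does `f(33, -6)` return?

LOAD_FAST_LOAD_FAST a,a → push 33,33. Stack: [33, 33]
BINARY_OP + → 33 + 33 = 66. Stack: [66]
STORE_FAST y → y=66. Stack: []
LOAD_FAST_LOAD_FAST y,b → push 66,-6. Stack: [66, -6]
COMPARE_OP bool(>) → 66 vs -6 = True. Stack: [True]
POP_JUMP_IF_FALSE → pop True; no jump. Stack: []
LOAD_CONST → push 1. Stack: [1]
LOAD_FAST y → push 66. Stack: [1, 66]
BINARY_OP - → 1 - 66 = -65. Stack: [-65]
LOAD_FAST a → push 33. Stack: [-65, 33]
LOAD_CONST → push 9. Stack: [-65, 33, 9]
BINARY_OP + → 33 + 9 = 42. Stack: [-65, 42]
BINARY_OP ^ → -65 ^ 42 = -107. Stack: [-107]
STORE_FAST w → w=-107. Stack: []
LOAD_CONST → push 12. Stack: [12]
LOAD_FAST b → push -6. Stack: [12, -6]
LOAD_CONST → push 12. Stack: [12, -6, 12]
BINARY_OP + → -6 + 12 = 6. Stack: [12, 6]
BINARY_OP % → 12 % 6 = 0. Stack: [0]
STORE_FAST k → k=0. Stack: []
LOAD_FAST_LOAD_FAST a,b → push 33,-6. Stack: [33, -6]
BINARY_OP ^ → 33 ^ -6 = -37. Stack: [-37]
LOAD_CONST → push 9. Stack: [-37, 9]
BINARY_OP // → -37 // 9 = -5. Stack: [-5]
STORE_FAST w → w=-5. Stack: []
LOAD_FAST w → push -5. Stack: [-5]
RETURN_VALUE → return -5.

-5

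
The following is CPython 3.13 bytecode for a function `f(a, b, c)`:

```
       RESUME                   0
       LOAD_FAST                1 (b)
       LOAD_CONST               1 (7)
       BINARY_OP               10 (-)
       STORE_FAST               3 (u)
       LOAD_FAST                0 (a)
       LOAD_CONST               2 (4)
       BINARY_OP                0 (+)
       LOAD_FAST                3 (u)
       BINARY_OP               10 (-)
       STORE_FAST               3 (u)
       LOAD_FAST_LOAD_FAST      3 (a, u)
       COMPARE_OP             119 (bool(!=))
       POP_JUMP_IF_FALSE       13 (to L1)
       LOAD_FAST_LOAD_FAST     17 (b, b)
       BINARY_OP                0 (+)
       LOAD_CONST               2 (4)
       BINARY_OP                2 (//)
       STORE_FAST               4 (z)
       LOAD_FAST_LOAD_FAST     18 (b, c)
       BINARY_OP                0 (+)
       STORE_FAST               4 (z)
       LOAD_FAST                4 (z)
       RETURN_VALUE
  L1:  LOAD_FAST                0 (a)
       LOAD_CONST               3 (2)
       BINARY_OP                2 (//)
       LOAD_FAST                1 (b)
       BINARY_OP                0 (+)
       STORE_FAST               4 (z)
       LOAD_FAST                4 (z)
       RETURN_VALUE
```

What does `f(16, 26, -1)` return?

25

LOAD_FAST b → push 26. Stack: [26]
LOAD_CONST → push 7. Stack: [26, 7]
BINARY_OP - → 26 - 7 = 19. Stack: [19]
STORE_FAST u → u=19. Stack: []
LOAD_FAST a → push 16. Stack: [16]
LOAD_CONST → push 4. Stack: [16, 4]
BINARY_OP + → 16 + 4 = 20. Stack: [20]
LOAD_FAST u → push 19. Stack: [20, 19]
BINARY_OP - → 20 - 19 = 1. Stack: [1]
STORE_FAST u → u=1. Stack: []
LOAD_FAST_LOAD_FAST a,u → push 16,1. Stack: [16, 1]
COMPARE_OP bool(!=) → 16 vs 1 = True. Stack: [True]
POP_JUMP_IF_FALSE → pop True; no jump. Stack: []
LOAD_FAST_LOAD_FAST b,b → push 26,26. Stack: [26, 26]
BINARY_OP + → 26 + 26 = 52. Stack: [52]
LOAD_CONST → push 4. Stack: [52, 4]
BINARY_OP // → 52 // 4 = 13. Stack: [13]
STORE_FAST z → z=13. Stack: []
LOAD_FAST_LOAD_FAST b,c → push 26,-1. Stack: [26, -1]
BINARY_OP + → 26 + -1 = 25. Stack: [25]
STORE_FAST z → z=25. Stack: []
LOAD_FAST z → push 25. Stack: [25]
RETURN_VALUE → return 25.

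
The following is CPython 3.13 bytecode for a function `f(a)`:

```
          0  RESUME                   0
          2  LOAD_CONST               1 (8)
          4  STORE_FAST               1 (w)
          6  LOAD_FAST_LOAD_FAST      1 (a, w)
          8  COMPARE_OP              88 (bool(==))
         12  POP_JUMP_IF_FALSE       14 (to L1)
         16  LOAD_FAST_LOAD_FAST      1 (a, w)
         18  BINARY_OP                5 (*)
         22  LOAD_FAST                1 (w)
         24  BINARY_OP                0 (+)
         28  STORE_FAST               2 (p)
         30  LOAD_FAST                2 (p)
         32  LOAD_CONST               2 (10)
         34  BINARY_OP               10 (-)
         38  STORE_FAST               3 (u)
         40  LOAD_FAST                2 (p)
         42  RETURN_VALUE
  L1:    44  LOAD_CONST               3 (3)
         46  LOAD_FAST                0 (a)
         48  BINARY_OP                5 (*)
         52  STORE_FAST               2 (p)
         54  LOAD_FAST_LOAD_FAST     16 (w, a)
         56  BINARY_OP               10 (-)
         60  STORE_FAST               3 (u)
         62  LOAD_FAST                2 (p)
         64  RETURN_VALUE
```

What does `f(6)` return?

18

LOAD_CONST → push 8. Stack: [8]
STORE_FAST w → w=8. Stack: []
LOAD_FAST_LOAD_FAST a,w → push 6,8. Stack: [6, 8]
COMPARE_OP bool(==) → 6 vs 8 = False. Stack: [False]
POP_JUMP_IF_FALSE → pop False; jump. Stack: []
LOAD_CONST → push 3. Stack: [3]
LOAD_FAST a → push 6. Stack: [3, 6]
BINARY_OP * → 3 * 6 = 18. Stack: [18]
STORE_FAST p → p=18. Stack: []
LOAD_FAST_LOAD_FAST w,a → push 8,6. Stack: [8, 6]
BINARY_OP - → 8 - 6 = 2. Stack: [2]
STORE_FAST u → u=2. Stack: []
LOAD_FAST p → push 18. Stack: [18]
RETURN_VALUE → return 18.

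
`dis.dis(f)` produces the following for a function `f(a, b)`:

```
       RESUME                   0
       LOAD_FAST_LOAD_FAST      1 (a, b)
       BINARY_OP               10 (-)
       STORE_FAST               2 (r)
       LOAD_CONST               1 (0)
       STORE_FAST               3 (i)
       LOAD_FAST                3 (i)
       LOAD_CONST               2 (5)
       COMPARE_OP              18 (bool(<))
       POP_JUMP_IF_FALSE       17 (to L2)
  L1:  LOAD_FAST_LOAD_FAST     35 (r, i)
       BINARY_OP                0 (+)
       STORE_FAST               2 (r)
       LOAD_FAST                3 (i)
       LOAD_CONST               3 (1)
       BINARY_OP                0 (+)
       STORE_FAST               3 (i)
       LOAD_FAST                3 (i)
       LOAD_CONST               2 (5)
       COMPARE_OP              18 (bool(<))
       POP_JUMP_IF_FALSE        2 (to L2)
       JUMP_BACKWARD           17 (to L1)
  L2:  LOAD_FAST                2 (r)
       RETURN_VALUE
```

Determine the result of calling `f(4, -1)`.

LOAD_FAST_LOAD_FAST a,b → push 4,-1
BINARY_OP - → 4 - -1 = 5
STORE_FAST r → r=5
LOAD_CONST → push 0
STORE_FAST i → i=0
LOAD_FAST i → push 0
LOAD_CONST → push 5
COMPARE_OP bool(<) → 0 vs 5 = True
POP_JUMP_IF_FALSE → pop True; no jump
LOAD_FAST_LOAD_FAST r,i → push 5,0
BINARY_OP + → 5 + 0 = 5
STORE_FAST r → r=5
LOAD_FAST i → push 0
LOAD_CONST → push 1
BINARY_OP + → 0 + 1 = 1
STORE_FAST i → i=1
LOAD_FAST i → push 1
LOAD_CONST → push 5
COMPARE_OP bool(<) → 1 vs 5 = True
POP_JUMP_IF_FALSE → pop True; no jump
LOAD_FAST_LOAD_FAST r,i → push 5,1
BINARY_OP + → 5 + 1 = 6
STORE_FAST r → r=6
LOAD_FAST i → push 1
LOAD_CONST → push 1
BINARY_OP + → 1 + 1 = 2
STORE_FAST i → i=2
LOAD_FAST i → push 2
LOAD_CONST → push 5
COMPARE_OP bool(<) → 2 vs 5 = True
POP_JUMP_IF_FALSE → pop True; no jump
LOAD_FAST_LOAD_FAST r,i → push 6,2
BINARY_OP + → 6 + 2 = 8
STORE_FAST r → r=8
LOAD_FAST i → push 2
LOAD_CONST → push 1
BINARY_OP + → 2 + 1 = 3
STORE_FAST i → i=3
LOAD_FAST i → push 3
LOAD_CONST → push 5
COMPARE_OP bool(<) → 3 vs 5 = True
POP_JUMP_IF_FALSE → pop True; no jump
LOAD_FAST_LOAD_FAST r,i → push 8,3
BINARY_OP + → 8 + 3 = 11
STORE_FAST r → r=11
LOAD_FAST i → push 3
LOAD_CONST → push 1
BINARY_OP + → 3 + 1 = 4
STORE_FAST i → i=4
LOAD_FAST i → push 4
LOAD_CONST → push 5
COMPARE_OP bool(<) → 4 vs 5 = True
POP_JUMP_IF_FALSE → pop True; no jump
LOAD_FAST_LOAD_FAST r,i → push 11,4
BINARY_OP + → 11 + 4 = 15
STORE_FAST r → r=15
LOAD_FAST i → push 4
LOAD_CONST → push 1
BINARY_OP + → 4 + 1 = 5
STORE_FAST i → i=5
LOAD_FAST i → push 5
LOAD_CONST → push 5
COMPARE_OP bool(<) → 5 vs 5 = False
POP_JUMP_IF_FALSE → pop False; jump
LOAD_FAST r → push 15
RETURN_VALUE → return 15.

15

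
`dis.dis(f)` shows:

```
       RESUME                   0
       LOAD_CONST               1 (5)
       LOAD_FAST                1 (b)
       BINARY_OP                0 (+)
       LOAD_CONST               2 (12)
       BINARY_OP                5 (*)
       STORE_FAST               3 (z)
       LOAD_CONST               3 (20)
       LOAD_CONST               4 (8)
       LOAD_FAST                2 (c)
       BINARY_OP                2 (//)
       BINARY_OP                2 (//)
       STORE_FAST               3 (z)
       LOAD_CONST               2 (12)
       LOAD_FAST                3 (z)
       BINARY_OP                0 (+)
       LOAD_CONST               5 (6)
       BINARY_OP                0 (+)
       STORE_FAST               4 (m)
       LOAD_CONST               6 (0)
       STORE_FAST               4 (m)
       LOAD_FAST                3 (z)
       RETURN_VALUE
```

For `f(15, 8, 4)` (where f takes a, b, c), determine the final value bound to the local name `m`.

0

LOAD_CONST → push 5. Stack: [5]
LOAD_FAST b → push 8. Stack: [5, 8]
BINARY_OP + → 5 + 8 = 13. Stack: [13]
LOAD_CONST → push 12. Stack: [13, 12]
BINARY_OP * → 13 * 12 = 156. Stack: [156]
STORE_FAST z → z=156. Stack: []
LOAD_CONST → push 20. Stack: [20]
LOAD_CONST → push 8. Stack: [20, 8]
LOAD_FAST c → push 4. Stack: [20, 8, 4]
BINARY_OP // → 8 // 4 = 2. Stack: [20, 2]
BINARY_OP // → 20 // 2 = 10. Stack: [10]
STORE_FAST z → z=10. Stack: []
LOAD_CONST → push 12. Stack: [12]
LOAD_FAST z → push 10. Stack: [12, 10]
BINARY_OP + → 12 + 10 = 22. Stack: [22]
LOAD_CONST → push 6. Stack: [22, 6]
BINARY_OP + → 22 + 6 = 28. Stack: [28]
STORE_FAST m → m=28. Stack: []
LOAD_CONST → push 0. Stack: [0]
STORE_FAST m → m=0. Stack: []
LOAD_FAST z → push 10. Stack: [10]
RETURN_VALUE → return 10.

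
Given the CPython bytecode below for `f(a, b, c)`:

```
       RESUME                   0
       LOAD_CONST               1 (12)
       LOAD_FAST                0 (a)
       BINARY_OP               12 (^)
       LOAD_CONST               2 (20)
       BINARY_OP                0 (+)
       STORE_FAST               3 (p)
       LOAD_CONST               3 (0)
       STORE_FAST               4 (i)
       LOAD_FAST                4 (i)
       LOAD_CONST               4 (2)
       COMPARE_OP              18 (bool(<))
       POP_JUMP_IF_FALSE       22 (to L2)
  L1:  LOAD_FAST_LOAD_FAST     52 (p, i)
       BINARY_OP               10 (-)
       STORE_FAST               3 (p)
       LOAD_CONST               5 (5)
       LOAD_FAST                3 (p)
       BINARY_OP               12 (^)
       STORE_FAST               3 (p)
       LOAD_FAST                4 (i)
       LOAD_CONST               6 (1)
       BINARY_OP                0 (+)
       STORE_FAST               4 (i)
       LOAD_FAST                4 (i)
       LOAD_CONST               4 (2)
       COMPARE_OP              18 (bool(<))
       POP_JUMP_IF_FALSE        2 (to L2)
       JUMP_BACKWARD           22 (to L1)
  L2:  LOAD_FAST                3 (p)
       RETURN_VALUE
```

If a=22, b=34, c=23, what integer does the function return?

47

LOAD_CONST → push 12. Stack: [12]
LOAD_FAST a → push 22. Stack: [12, 22]
BINARY_OP ^ → 12 ^ 22 = 26. Stack: [26]
LOAD_CONST → push 20. Stack: [26, 20]
BINARY_OP + → 26 + 20 = 46. Stack: [46]
STORE_FAST p → p=46. Stack: []
LOAD_CONST → push 0. Stack: [0]
STORE_FAST i → i=0. Stack: []
LOAD_FAST i → push 0. Stack: [0]
LOAD_CONST → push 2. Stack: [0, 2]
COMPARE_OP bool(<) → 0 vs 2 = True. Stack: [True]
POP_JUMP_IF_FALSE → pop True; no jump. Stack: []
LOAD_FAST_LOAD_FAST p,i → push 46,0. Stack: [46, 0]
BINARY_OP - → 46 - 0 = 46. Stack: [46]
STORE_FAST p → p=46. Stack: []
LOAD_CONST → push 5. Stack: [5]
LOAD_FAST p → push 46. Stack: [5, 46]
BINARY_OP ^ → 5 ^ 46 = 43. Stack: [43]
STORE_FAST p → p=43. Stack: []
LOAD_FAST i → push 0. Stack: [0]
LOAD_CONST → push 1. Stack: [0, 1]
BINARY_OP + → 0 + 1 = 1. Stack: [1]
STORE_FAST i → i=1. Stack: []
LOAD_FAST i → push 1. Stack: [1]
LOAD_CONST → push 2. Stack: [1, 2]
COMPARE_OP bool(<) → 1 vs 2 = True. Stack: [True]
POP_JUMP_IF_FALSE → pop True; no jump. Stack: []
LOAD_FAST_LOAD_FAST p,i → push 43,1. Stack: [43, 1]
BINARY_OP - → 43 - 1 = 42. Stack: [42]
STORE_FAST p → p=42. Stack: []
LOAD_CONST → push 5. Stack: [5]
LOAD_FAST p → push 42. Stack: [5, 42]
BINARY_OP ^ → 5 ^ 42 = 47. Stack: [47]
STORE_FAST p → p=47. Stack: []
LOAD_FAST i → push 1. Stack: [1]
LOAD_CONST → push 1. Stack: [1, 1]
BINARY_OP + → 1 + 1 = 2. Stack: [2]
STORE_FAST i → i=2. Stack: []
LOAD_FAST i → push 2. Stack: [2]
LOAD_CONST → push 2. Stack: [2, 2]
COMPARE_OP bool(<) → 2 vs 2 = False. Stack: [False]
POP_JUMP_IF_FALSE → pop False; jump. Stack: []
LOAD_FAST p → push 47. Stack: [47]
RETURN_VALUE → return 47.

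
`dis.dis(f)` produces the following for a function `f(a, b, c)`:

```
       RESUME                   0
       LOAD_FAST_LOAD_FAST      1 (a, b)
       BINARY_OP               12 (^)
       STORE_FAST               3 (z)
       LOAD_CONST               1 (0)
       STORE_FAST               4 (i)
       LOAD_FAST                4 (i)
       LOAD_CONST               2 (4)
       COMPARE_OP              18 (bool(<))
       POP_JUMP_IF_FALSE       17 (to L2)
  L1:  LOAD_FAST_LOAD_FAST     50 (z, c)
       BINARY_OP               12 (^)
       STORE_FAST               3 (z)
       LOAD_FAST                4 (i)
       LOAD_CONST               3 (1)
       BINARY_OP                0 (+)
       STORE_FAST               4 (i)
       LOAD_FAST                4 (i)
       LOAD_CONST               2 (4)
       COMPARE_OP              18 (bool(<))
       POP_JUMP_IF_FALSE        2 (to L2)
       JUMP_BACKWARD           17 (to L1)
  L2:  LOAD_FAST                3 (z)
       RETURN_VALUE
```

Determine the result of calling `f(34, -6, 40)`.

LOAD_FAST_LOAD_FAST a,b → push 34,-6. Stack: [34, -6]
BINARY_OP ^ → 34 ^ -6 = -40. Stack: [-40]
STORE_FAST z → z=-40. Stack: []
LOAD_CONST → push 0. Stack: [0]
STORE_FAST i → i=0. Stack: []
LOAD_FAST i → push 0. Stack: [0]
LOAD_CONST → push 4. Stack: [0, 4]
COMPARE_OP bool(<) → 0 vs 4 = True. Stack: [True]
POP_JUMP_IF_FALSE → pop True; no jump. Stack: []
LOAD_FAST_LOAD_FAST z,c → push -40,40. Stack: [-40, 40]
BINARY_OP ^ → -40 ^ 40 = -16. Stack: [-16]
STORE_FAST z → z=-16. Stack: []
LOAD_FAST i → push 0. Stack: [0]
LOAD_CONST → push 1. Stack: [0, 1]
BINARY_OP + → 0 + 1 = 1. Stack: [1]
STORE_FAST i → i=1. Stack: []
LOAD_FAST i → push 1. Stack: [1]
LOAD_CONST → push 4. Stack: [1, 4]
COMPARE_OP bool(<) → 1 vs 4 = True. Stack: [True]
POP_JUMP_IF_FALSE → pop True; no jump. Stack: []
LOAD_FAST_LOAD_FAST z,c → push -16,40. Stack: [-16, 40]
BINARY_OP ^ → -16 ^ 40 = -40. Stack: [-40]
STORE_FAST z → z=-40. Stack: []
LOAD_FAST i → push 1. Stack: [1]
LOAD_CONST → push 1. Stack: [1, 1]
BINARY_OP + → 1 + 1 = 2. Stack: [2]
STORE_FAST i → i=2. Stack: []
LOAD_FAST i → push 2. Stack: [2]
LOAD_CONST → push 4. Stack: [2, 4]
COMPARE_OP bool(<) → 2 vs 4 = True. Stack: [True]
POP_JUMP_IF_FALSE → pop True; no jump. Stack: []
LOAD_FAST_LOAD_FAST z,c → push -40,40. Stack: [-40, 40]
BINARY_OP ^ → -40 ^ 40 = -16. Stack: [-16]
STORE_FAST z → z=-16. Stack: []
LOAD_FAST i → push 2. Stack: [2]
LOAD_CONST → push 1. Stack: [2, 1]
BINARY_OP + → 2 + 1 = 3. Stack: [3]
STORE_FAST i → i=3. Stack: []
LOAD_FAST i → push 3. Stack: [3]
LOAD_CONST → push 4. Stack: [3, 4]
COMPARE_OP bool(<) → 3 vs 4 = True. Stack: [True]
POP_JUMP_IF_FALSE → pop True; no jump. Stack: []
LOAD_FAST_LOAD_FAST z,c → push -16,40. Stack: [-16, 40]
BINARY_OP ^ → -16 ^ 40 = -40. Stack: [-40]
STORE_FAST z → z=-40. Stack: []
LOAD_FAST i → push 3. Stack: [3]
LOAD_CONST → push 1. Stack: [3, 1]
BINARY_OP + → 3 + 1 = 4. Stack: [4]
STORE_FAST i → i=4. Stack: []
LOAD_FAST i → push 4. Stack: [4]
LOAD_CONST → push 4. Stack: [4, 4]
COMPARE_OP bool(<) → 4 vs 4 = False. Stack: [False]
POP_JUMP_IF_FALSE → pop False; jump. Stack: []
LOAD_FAST z → push -40. Stack: [-40]
RETURN_VALUE → return -40.

-40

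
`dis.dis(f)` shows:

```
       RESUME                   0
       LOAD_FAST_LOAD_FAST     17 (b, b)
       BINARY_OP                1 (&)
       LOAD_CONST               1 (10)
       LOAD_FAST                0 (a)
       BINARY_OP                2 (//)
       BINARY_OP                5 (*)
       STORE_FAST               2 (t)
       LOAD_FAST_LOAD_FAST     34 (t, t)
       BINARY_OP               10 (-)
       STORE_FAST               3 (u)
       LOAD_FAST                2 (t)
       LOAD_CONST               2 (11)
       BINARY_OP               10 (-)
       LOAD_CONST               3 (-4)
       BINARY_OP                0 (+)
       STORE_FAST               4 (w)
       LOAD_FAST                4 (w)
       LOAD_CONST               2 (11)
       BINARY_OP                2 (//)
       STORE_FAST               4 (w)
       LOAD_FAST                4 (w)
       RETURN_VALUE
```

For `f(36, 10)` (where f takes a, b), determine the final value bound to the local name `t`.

LOAD_FAST_LOAD_FAST b,b → push 10,10. Stack: [10, 10]
BINARY_OP & → 10 & 10 = 10. Stack: [10]
LOAD_CONST → push 10. Stack: [10, 10]
LOAD_FAST a → push 36. Stack: [10, 10, 36]
BINARY_OP // → 10 // 36 = 0. Stack: [10, 0]
BINARY_OP * → 10 * 0 = 0. Stack: [0]
STORE_FAST t → t=0. Stack: []
LOAD_FAST_LOAD_FAST t,t → push 0,0. Stack: [0, 0]
BINARY_OP - → 0 - 0 = 0. Stack: [0]
STORE_FAST u → u=0. Stack: []
LOAD_FAST t → push 0. Stack: [0]
LOAD_CONST → push 11. Stack: [0, 11]
BINARY_OP - → 0 - 11 = -11. Stack: [-11]
LOAD_CONST → push -4. Stack: [-11, -4]
BINARY_OP + → -11 + -4 = -15. Stack: [-15]
STORE_FAST w → w=-15. Stack: []
LOAD_FAST w → push -15. Stack: [-15]
LOAD_CONST → push 11. Stack: [-15, 11]
BINARY_OP // → -15 // 11 = -2. Stack: [-2]
STORE_FAST w → w=-2. Stack: []
LOAD_FAST w → push -2. Stack: [-2]
RETURN_VALUE → return -2.

0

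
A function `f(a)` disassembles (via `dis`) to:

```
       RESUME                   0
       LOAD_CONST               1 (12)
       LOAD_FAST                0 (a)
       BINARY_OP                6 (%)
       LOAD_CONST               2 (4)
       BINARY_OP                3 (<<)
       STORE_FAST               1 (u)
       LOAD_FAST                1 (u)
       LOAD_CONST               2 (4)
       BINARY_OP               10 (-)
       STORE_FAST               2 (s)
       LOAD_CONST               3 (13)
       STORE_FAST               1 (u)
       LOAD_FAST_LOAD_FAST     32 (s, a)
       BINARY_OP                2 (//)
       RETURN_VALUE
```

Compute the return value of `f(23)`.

8

LOAD_CONST → push 12. Stack: [12]
LOAD_FAST a → push 23. Stack: [12, 23]
BINARY_OP % → 12 % 23 = 12. Stack: [12]
LOAD_CONST → push 4. Stack: [12, 4]
BINARY_OP << → 12 << 4 = 192. Stack: [192]
STORE_FAST u → u=192. Stack: []
LOAD_FAST u → push 192. Stack: [192]
LOAD_CONST → push 4. Stack: [192, 4]
BINARY_OP - → 192 - 4 = 188. Stack: [188]
STORE_FAST s → s=188. Stack: []
LOAD_CONST → push 13. Stack: [13]
STORE_FAST u → u=13. Stack: []
LOAD_FAST_LOAD_FAST s,a → push 188,23. Stack: [188, 23]
BINARY_OP // → 188 // 23 = 8. Stack: [8]
RETURN_VALUE → return 8.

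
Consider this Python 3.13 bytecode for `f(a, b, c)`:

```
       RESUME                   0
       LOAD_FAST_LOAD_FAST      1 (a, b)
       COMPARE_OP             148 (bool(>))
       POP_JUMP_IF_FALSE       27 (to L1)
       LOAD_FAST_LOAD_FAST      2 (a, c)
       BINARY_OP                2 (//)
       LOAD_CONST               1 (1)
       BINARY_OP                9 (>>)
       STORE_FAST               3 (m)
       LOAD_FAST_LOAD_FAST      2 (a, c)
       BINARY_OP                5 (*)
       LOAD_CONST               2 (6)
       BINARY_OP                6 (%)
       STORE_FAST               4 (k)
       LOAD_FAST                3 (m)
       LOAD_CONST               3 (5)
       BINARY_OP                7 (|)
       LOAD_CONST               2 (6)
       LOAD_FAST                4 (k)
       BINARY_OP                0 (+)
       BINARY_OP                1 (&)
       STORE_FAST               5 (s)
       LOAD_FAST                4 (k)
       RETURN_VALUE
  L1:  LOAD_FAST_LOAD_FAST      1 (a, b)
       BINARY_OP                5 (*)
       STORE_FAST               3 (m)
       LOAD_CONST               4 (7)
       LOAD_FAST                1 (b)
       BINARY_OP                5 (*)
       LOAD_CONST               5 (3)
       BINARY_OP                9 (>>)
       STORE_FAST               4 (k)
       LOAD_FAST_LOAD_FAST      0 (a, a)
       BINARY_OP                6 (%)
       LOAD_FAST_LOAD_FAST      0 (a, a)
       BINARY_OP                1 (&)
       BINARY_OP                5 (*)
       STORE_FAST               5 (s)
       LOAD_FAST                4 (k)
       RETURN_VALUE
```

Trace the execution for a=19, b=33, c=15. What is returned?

28

LOAD_FAST_LOAD_FAST a,b → push 19,33. Stack: [19, 33]
COMPARE_OP bool(>) → 19 vs 33 = False. Stack: [False]
POP_JUMP_IF_FALSE → pop False; jump. Stack: []
LOAD_FAST_LOAD_FAST a,b → push 19,33. Stack: [19, 33]
BINARY_OP * → 19 * 33 = 627. Stack: [627]
STORE_FAST m → m=627. Stack: []
LOAD_CONST → push 7. Stack: [7]
LOAD_FAST b → push 33. Stack: [7, 33]
BINARY_OP * → 7 * 33 = 231. Stack: [231]
LOAD_CONST → push 3. Stack: [231, 3]
BINARY_OP >> → 231 >> 3 = 28. Stack: [28]
STORE_FAST k → k=28. Stack: []
LOAD_FAST_LOAD_FAST a,a → push 19,19. Stack: [19, 19]
BINARY_OP % → 19 % 19 = 0. Stack: [0]
LOAD_FAST_LOAD_FAST a,a → push 19,19. Stack: [0, 19, 19]
BINARY_OP & → 19 & 19 = 19. Stack: [0, 19]
BINARY_OP * → 0 * 19 = 0. Stack: [0]
STORE_FAST s → s=0. Stack: []
LOAD_FAST k → push 28. Stack: [28]
RETURN_VALUE → return 28.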